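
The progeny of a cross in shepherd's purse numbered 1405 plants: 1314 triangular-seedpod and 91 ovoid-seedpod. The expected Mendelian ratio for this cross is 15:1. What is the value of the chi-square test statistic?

Total ratio parts = 16. Expected numbers out of 1405:
  triangular-seedpod: 1405 × 15/16 = 1317.1875
  ovoid-seedpod: 1405 × 1/16 = 87.8125
χ² = Σ (O − E)² / E
  triangular-seedpod: (1314 − 1317.1875)² / 1317.1875 = 0.0077
  ovoid-seedpod: (91 − 87.8125)² / 87.8125 = 0.1157
χ² = 0.0077 + 0.1157 = 0.1234 ≈ 0.123

0.123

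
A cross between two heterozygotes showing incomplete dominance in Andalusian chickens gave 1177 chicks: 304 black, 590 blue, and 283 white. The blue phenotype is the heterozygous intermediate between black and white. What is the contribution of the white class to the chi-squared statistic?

0.430

With incomplete dominance, a heterozygote × heterozygote cross gives a 1:2:1 phenotypic ratio.
Under the 1:2:1 hypothesis (Σ ratio = 4, N = 1177):
  black: 1177 × 1/4 = 294.25
  blue: 1177 × 2/4 = 588.5
  white: 1177 × 1/4 = 294.25
Contribution of white: (283 − 294.25)² / 294.25 = 0.4301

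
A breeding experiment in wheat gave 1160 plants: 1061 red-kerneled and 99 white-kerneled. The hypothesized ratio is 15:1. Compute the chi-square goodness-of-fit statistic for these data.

10.332

The 15:1 ratio has 16 parts, so with N = 1160 the expected counts are:
  red-kerneled: 1160 × 15/16 = 1087.5
  white-kerneled: 1160 × 1/16 = 72.5
χ² = Σ (O − E)² / E
  red-kerneled: (1061 − 1087.5)² / 1087.5 = 0.6457
  white-kerneled: (99 − 72.5)² / 72.5 = 9.6862
χ² = 0.6457 + 9.6862 = 10.3319 ≈ 10.332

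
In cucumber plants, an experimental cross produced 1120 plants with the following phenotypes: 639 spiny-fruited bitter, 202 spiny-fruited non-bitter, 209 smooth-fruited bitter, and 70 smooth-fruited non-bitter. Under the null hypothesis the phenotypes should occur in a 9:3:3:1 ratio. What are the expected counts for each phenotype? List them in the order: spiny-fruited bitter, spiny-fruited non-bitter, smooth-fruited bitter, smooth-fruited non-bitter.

Total ratio parts = 16. Expected numbers out of 1120:
  spiny-fruited bitter: 1120 × 9/16 = 630
  spiny-fruited non-bitter: 1120 × 3/16 = 210
  smooth-fruited bitter: 1120 × 3/16 = 210
  smooth-fruited non-bitter: 1120 × 1/16 = 70

630, 210, 210, 70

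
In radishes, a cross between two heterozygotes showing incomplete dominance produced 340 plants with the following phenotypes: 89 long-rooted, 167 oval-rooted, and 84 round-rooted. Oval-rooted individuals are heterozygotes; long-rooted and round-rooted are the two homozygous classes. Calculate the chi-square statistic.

With incomplete dominance, a heterozygote × heterozygote cross gives a 1:2:1 phenotypic ratio.
Total ratio parts = 4. Expected numbers out of 340:
  long-rooted: 340 × 1/4 = 85
  oval-rooted: 340 × 2/4 = 170
  round-rooted: 340 × 1/4 = 85
χ² = Σ (O − E)² / E
  long-rooted: (89 − 85)² / 85 = 0.1882
  oval-rooted: (167 − 170)² / 170 = 0.0529
  round-rooted: (84 − 85)² / 85 = 0.0118
χ² = 0.1882 + 0.0529 + 0.0118 = 0.2529 ≈ 0.253

0.253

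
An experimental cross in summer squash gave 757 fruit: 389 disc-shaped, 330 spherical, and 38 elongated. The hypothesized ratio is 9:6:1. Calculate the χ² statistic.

Under the 9:6:1 hypothesis (Σ ratio = 16, N = 757):
  disc-shaped: 757 × 9/16 = 425.8125
  spherical: 757 × 6/16 = 283.875
  elongated: 757 × 1/16 = 47.3125
χ² = Σ (O − E)² / E
  disc-shaped: (389 − 425.8125)² / 425.8125 = 3.1825
  spherical: (330 − 283.875)² / 283.875 = 7.4946
  elongated: (38 − 47.3125)² / 47.3125 = 1.8330
χ² = 3.1825 + 7.4946 + 1.8330 = 12.5101 ≈ 12.510

12.510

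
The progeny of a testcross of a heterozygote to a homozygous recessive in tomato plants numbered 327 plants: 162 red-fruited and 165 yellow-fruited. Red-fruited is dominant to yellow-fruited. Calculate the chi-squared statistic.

A testcross of a heterozygote (Aa × aa) gives a 1:1 phenotypic ratio.
Expected counts for N = 327 under a 1:1 ratio (total parts = 2):
  red-fruited: 327 × 1/2 = 163.5
  yellow-fruited: 327 × 1/2 = 163.5
χ² = Σ (O − E)² / E
  red-fruited: (162 − 163.5)² / 163.5 = 0.0138
  yellow-fruited: (165 − 163.5)² / 163.5 = 0.0138
χ² = 0.0138 + 0.0138 = 0.0276 ≈ 0.028

0.028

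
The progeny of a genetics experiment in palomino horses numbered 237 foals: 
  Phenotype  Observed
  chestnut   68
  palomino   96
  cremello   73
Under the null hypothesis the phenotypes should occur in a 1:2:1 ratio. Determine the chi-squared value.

8.755

Under the 1:2:1 hypothesis (Σ ratio = 4, N = 237):
  chestnut: 237 × 1/4 = 59.25
  palomino: 237 × 2/4 = 118.5
  cremello: 237 × 1/4 = 59.25
χ² = Σ (O − E)² / E
  chestnut: (68 − 59.25)² / 59.25 = 1.2922
  palomino: (96 − 118.5)² / 118.5 = 4.2722
  cremello: (73 − 59.25)² / 59.25 = 3.1909
χ² = 1.2922 + 4.2722 + 3.1909 = 8.7553 ≈ 8.755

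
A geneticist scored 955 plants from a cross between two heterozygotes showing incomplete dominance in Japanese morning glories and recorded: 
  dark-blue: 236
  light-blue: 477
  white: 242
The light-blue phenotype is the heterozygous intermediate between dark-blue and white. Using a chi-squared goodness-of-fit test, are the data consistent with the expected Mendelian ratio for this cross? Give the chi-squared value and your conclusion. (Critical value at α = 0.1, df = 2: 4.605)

With incomplete dominance, a heterozygote × heterozygote cross gives a 1:2:1 phenotypic ratio.
Total ratio parts = 4. Expected numbers out of 955:
  dark-blue: 955 × 1/4 = 238.75
  light-blue: 955 × 2/4 = 477.5
  white: 955 × 1/4 = 238.75
χ² = Σ (O − E)² / E
  dark-blue: (236 − 238.75)² / 238.75 = 0.0317
  light-blue: (477 − 477.5)² / 477.5 = 0.0005
  white: (242 − 238.75)² / 238.75 = 0.0442
χ² = 0.0317 + 0.0005 + 0.0442 = 0.0764 ≈ 0.076
Degrees of freedom = 3 − 1 = 2; critical value at α = 0.1 is 4.605.
Since 0.076 < 4.605, we fail to reject the null hypothesis — the data are consistent with the 1:2:1 ratio.

0.076; consistent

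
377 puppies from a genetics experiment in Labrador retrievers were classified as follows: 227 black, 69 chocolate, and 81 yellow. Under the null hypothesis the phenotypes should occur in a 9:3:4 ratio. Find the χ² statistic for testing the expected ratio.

The 9:3:4 ratio has 16 parts, so with N = 377 the expected counts are:
  black: 377 × 9/16 = 212.0625
  chocolate: 377 × 3/16 = 70.6875
  yellow: 377 × 4/16 = 94.25
χ² = Σ (O − E)² / E
  black: (227 − 212.0625)² / 212.0625 = 1.0522
  chocolate: (69 − 70.6875)² / 70.6875 = 0.0403
  yellow: (81 − 94.25)² / 94.25 = 1.8627
χ² = 1.0522 + 0.0403 + 1.8627 = 2.9552 ≈ 2.955

2.955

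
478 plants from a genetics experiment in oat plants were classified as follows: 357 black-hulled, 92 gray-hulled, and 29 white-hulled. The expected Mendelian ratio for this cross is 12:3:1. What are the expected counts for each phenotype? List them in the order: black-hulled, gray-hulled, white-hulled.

Total ratio parts = 16. Expected numbers out of 478:
  black-hulled: 478 × 12/16 = 358.5
  gray-hulled: 478 × 3/16 = 89.625
  white-hulled: 478 × 1/16 = 29.875

358.5, 89.625, 29.875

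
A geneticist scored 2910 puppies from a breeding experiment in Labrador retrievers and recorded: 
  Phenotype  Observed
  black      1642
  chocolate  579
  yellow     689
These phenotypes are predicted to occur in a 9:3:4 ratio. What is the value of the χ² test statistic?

4.095

Under the 9:3:4 hypothesis (Σ ratio = 16, N = 2910):
  black: 2910 × 9/16 = 1636.875
  chocolate: 2910 × 3/16 = 545.625
  yellow: 2910 × 4/16 = 727.5
χ² = Σ (O − E)² / E
  black: (1642 − 1636.875)² / 1636.875 = 0.0160
  chocolate: (579 − 545.625)² / 545.625 = 2.0415
  yellow: (689 − 727.5)² / 727.5 = 2.0375
χ² = 0.0160 + 2.0415 + 2.0375 = 4.095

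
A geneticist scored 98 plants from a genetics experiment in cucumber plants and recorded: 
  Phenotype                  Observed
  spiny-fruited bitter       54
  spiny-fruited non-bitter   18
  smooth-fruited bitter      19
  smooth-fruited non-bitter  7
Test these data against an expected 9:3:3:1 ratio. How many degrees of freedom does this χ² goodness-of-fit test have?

A goodness-of-fit test with 4 phenotype classes has df = 4 − 1 = 3.

3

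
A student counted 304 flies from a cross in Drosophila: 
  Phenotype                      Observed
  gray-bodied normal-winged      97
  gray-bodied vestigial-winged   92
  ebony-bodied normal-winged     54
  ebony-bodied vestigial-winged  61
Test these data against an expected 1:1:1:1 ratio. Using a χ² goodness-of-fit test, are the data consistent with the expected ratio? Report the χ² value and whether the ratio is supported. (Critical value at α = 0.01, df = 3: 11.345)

The 1:1:1:1 ratio has 4 parts, so with N = 304 the expected counts are:
  gray-bodied normal-winged: 304 × 1/4 = 76
  gray-bodied vestigial-winged: 304 × 1/4 = 76
  ebony-bodied normal-winged: 304 × 1/4 = 76
  ebony-bodied vestigial-winged: 304 × 1/4 = 76
χ² = Σ (O − E)² / E
  gray-bodied normal-winged: (97 − 76)² / 76 = 5.8026
  gray-bodied vestigial-winged: (92 − 76)² / 76 = 3.3684
  ebony-bodied normal-winged: (54 − 76)² / 76 = 6.3684
  ebony-bodied vestigial-winged: (61 − 76)² / 76 = 2.9605
χ² = 5.8026 + 3.3684 + 6.3684 + 2.9605 = 18.4999 ≈ 18.500
Degrees of freedom = 4 − 1 = 3; critical value at α = 0.01 is 11.345.
Since 18.500 > 11.345, we reject the null hypothesis — the data do not fit the 1:1:1:1 ratio.

18.500; not consistent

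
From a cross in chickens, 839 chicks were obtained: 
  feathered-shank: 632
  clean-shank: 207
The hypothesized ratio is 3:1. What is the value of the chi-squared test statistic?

Expected counts for N = 839 under a 3:1 ratio (total parts = 4):
  feathered-shank: 839 × 3/4 = 629.25
  clean-shank: 839 × 1/4 = 209.75
χ² = Σ (O − E)² / E
  feathered-shank: (632 − 629.25)² / 629.25 = 0.0120
  clean-shank: (207 − 209.75)² / 209.75 = 0.0361
χ² = 0.0120 + 0.0361 = 0.0481 ≈ 0.048

0.048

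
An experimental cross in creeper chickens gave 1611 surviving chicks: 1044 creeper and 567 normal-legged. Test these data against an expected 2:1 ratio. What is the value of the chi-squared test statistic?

2.514

Expected counts for N = 1611 under a 2:1 ratio (total parts = 3):
  creeper: 1611 × 2/3 = 1074
  normal-legged: 1611 × 1/3 = 537
χ² = Σ (O − E)² / E
  creeper: (1044 − 1074)² / 1074 = 0.8380
  normal-legged: (567 − 537)² / 537 = 1.6760
χ² = 0.8380 + 1.6760 = 2.514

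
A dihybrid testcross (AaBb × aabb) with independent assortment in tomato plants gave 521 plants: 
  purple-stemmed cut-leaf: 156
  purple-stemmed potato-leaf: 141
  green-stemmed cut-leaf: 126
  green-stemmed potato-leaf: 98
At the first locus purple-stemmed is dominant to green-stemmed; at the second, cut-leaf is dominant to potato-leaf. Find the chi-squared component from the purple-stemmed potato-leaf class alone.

0.887

A dihybrid testcross with independent assortment gives a 1:1:1:1 ratio.
The 1:1:1:1 ratio has 4 parts, so with N = 521 the expected counts are:
  purple-stemmed cut-leaf: 521 × 1/4 = 130.25
  purple-stemmed potato-leaf: 521 × 1/4 = 130.25
  green-stemmed cut-leaf: 521 × 1/4 = 130.25
  green-stemmed potato-leaf: 521 × 1/4 = 130.25
Contribution of purple-stemmed potato-leaf: (141 − 130.25)² / 130.25 = 0.8872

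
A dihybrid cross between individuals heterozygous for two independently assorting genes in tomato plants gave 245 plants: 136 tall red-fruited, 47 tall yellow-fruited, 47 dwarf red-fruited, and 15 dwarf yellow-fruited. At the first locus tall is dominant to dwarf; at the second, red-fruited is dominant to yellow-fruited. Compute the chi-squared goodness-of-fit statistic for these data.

A dihybrid F₂ with independent assortment and complete dominance at both loci gives a 9:3:3:1 phenotypic ratio.
The 9:3:3:1 ratio has 16 parts, so with N = 245 the expected counts are:
  tall red-fruited: 245 × 9/16 = 137.8125
  tall yellow-fruited: 245 × 3/16 = 45.9375
  dwarf red-fruited: 245 × 3/16 = 45.9375
  dwarf yellow-fruited: 245 × 1/16 = 15.3125
χ² = Σ (O − E)² / E
  tall red-fruited: (136 − 137.8125)² / 137.8125 = 0.0238
  tall yellow-fruited: (47 − 45.9375)² / 45.9375 = 0.0246
  dwarf red-fruited: (47 − 45.9375)² / 45.9375 = 0.0246
  dwarf yellow-fruited: (15 − 15.3125)² / 15.3125 = 0.0064
χ² = 0.0238 + 0.0246 + 0.0246 + 0.0064 = 0.0794 ≈ 0.079

0.079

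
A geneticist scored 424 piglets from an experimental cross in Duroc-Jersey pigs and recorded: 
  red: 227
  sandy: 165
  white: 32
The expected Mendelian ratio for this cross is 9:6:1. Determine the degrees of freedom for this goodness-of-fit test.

2

A goodness-of-fit test with 3 phenotype classes has df = 3 − 1 = 2.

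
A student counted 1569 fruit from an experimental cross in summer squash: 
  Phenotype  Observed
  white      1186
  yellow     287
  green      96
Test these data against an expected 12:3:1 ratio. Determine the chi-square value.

Total ratio parts = 16. Expected numbers out of 1569:
  white: 1569 × 12/16 = 1176.75
  yellow: 1569 × 3/16 = 294.1875
  green: 1569 × 1/16 = 98.0625
χ² = Σ (O − E)² / E
  white: (1186 − 1176.75)² / 1176.75 = 0.0727
  yellow: (287 − 294.1875)² / 294.1875 = 0.1756
  green: (96 − 98.0625)² / 98.0625 = 0.0434
χ² = 0.0727 + 0.1756 + 0.0434 = 0.2917 ≈ 0.292

0.292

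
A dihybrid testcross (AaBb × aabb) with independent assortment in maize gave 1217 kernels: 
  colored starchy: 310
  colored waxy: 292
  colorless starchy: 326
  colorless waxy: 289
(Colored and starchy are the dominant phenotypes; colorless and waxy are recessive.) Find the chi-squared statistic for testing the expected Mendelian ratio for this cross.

A dihybrid testcross with independent assortment gives a 1:1:1:1 ratio.
Expected counts for N = 1217 under a 1:1:1:1 ratio (total parts = 4):
  colored starchy: 1217 × 1/4 = 304.25
  colored waxy: 1217 × 1/4 = 304.25
  colorless starchy: 1217 × 1/4 = 304.25
  colorless waxy: 1217 × 1/4 = 304.25
χ² = Σ (O − E)² / E
  colored starchy: (310 − 304.25)² / 304.25 = 0.1087
  colored waxy: (292 − 304.25)² / 304.25 = 0.4932
  colorless starchy: (326 − 304.25)² / 304.25 = 1.5548
  colorless waxy: (289 − 304.25)² / 304.25 = 0.7644
χ² = 0.1087 + 0.4932 + 1.5548 + 0.7644 = 2.9211 ≈ 2.921

2.921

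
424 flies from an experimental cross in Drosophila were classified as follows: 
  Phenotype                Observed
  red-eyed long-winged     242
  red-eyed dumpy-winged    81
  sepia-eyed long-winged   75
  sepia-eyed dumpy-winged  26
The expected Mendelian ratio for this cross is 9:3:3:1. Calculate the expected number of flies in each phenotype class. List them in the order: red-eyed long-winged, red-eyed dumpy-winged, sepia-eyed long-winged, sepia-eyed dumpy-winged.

Total ratio parts = 16. Expected numbers out of 424:
  red-eyed long-winged: 424 × 9/16 = 238.5
  red-eyed dumpy-winged: 424 × 3/16 = 79.5
  sepia-eyed long-winged: 424 × 3/16 = 79.5
  sepia-eyed dumpy-winged: 424 × 1/16 = 26.5

238.5, 79.5, 79.5, 26.5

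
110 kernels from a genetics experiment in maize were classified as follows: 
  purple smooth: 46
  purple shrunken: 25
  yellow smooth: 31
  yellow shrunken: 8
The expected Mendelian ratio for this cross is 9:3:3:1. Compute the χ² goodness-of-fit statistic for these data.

10.404

Total ratio parts = 16. Expected numbers out of 110:
  purple smooth: 110 × 9/16 = 61.875
  purple shrunken: 110 × 3/16 = 20.625
  yellow smooth: 110 × 3/16 = 20.625
  yellow shrunken: 110 × 1/16 = 6.875
χ² = Σ (O − E)² / E
  purple smooth: (46 − 61.875)² / 61.875 = 4.0730
  purple shrunken: (25 − 20.625)² / 20.625 = 0.9280
  yellow smooth: (31 − 20.625)² / 20.625 = 5.2189
  yellow shrunken: (8 − 6.875)² / 6.875 = 0.1841
χ² = 4.0730 + 0.9280 + 5.2189 + 0.1841 = 10.404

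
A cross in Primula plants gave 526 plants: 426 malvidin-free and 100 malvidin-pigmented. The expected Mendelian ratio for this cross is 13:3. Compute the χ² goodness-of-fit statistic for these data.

0.024

Under the 13:3 hypothesis (Σ ratio = 16, N = 526):
  malvidin-free: 526 × 13/16 = 427.375
  malvidin-pigmented: 526 × 3/16 = 98.625
χ² = Σ (O − E)² / E
  malvidin-free: (426 − 427.375)² / 427.375 = 0.0044
  malvidin-pigmented: (100 − 98.625)² / 98.625 = 0.0192
χ² = 0.0044 + 0.0192 = 0.0236 ≈ 0.024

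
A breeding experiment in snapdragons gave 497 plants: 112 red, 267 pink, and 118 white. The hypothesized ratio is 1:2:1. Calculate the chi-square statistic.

Total ratio parts = 4. Expected numbers out of 497:
  red: 497 × 1/4 = 124.25
  pink: 497 × 2/4 = 248.5
  white: 497 × 1/4 = 124.25
χ² = Σ (O − E)² / E
  red: (112 − 124.25)² / 124.25 = 1.2077
  pink: (267 − 248.5)² / 248.5 = 1.3773
  white: (118 − 124.25)² / 124.25 = 0.3144
χ² = 1.2077 + 1.3773 + 0.3144 = 2.8994 ≈ 2.899

2.899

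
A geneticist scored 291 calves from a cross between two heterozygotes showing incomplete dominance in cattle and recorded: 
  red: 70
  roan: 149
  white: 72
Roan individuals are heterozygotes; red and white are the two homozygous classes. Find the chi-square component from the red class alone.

With incomplete dominance, a heterozygote × heterozygote cross gives a 1:2:1 phenotypic ratio.
The 1:2:1 ratio has 4 parts, so with N = 291 the expected counts are:
  red: 291 × 1/4 = 72.75
  roan: 291 × 2/4 = 145.5
  white: 291 × 1/4 = 72.75
Contribution of red: (70 − 72.75)² / 72.75 = 0.1040

0.104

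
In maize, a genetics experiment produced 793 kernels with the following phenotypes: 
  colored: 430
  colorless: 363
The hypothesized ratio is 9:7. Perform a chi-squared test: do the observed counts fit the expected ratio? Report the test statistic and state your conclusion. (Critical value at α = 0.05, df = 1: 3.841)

Total ratio parts = 16. Expected numbers out of 793:
  colored: 793 × 9/16 = 446.0625
  colorless: 793 × 7/16 = 346.9375
χ² = Σ (O − E)² / E
  colored: (430 − 446.0625)² / 446.0625 = 0.5784
  colorless: (363 − 346.9375)² / 346.9375 = 0.7437
χ² = 0.5784 + 0.7437 = 1.3221 ≈ 1.322
Degrees of freedom = 2 − 1 = 1; critical value at α = 0.05 is 3.841.
Since 1.322 < 3.841, we fail to reject the null hypothesis — the data are consistent with the 9:7 ratio.

1.322; consistent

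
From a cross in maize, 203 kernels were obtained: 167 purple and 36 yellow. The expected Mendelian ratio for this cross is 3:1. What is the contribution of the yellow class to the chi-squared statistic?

Expected counts for N = 203 under a 3:1 ratio (total parts = 4):
  purple: 203 × 3/4 = 152.25
  yellow: 203 × 1/4 = 50.75
Contribution of yellow: (36 − 50.75)² / 50.75 = 4.2869

4.287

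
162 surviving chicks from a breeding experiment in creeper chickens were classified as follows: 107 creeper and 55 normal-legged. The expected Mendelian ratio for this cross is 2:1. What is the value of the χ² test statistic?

0.028

The 2:1 ratio has 3 parts, so with N = 162 the expected counts are:
  creeper: 162 × 2/3 = 108
  normal-legged: 162 × 1/3 = 54
χ² = Σ (O − E)² / E
  creeper: (107 − 108)² / 108 = 0.0093
  normal-legged: (55 − 54)² / 54 = 0.0185
χ² = 0.0093 + 0.0185 = 0.0278 ≈ 0.028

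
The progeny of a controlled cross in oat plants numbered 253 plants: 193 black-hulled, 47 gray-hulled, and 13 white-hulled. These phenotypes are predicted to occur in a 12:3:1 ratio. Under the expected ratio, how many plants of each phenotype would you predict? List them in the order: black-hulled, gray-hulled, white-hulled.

Under the 12:3:1 hypothesis (Σ ratio = 16, N = 253):
  black-hulled: 253 × 12/16 = 189.75
  gray-hulled: 253 × 3/16 = 47.4375
  white-hulled: 253 × 1/16 = 15.8125

189.75, 47.4375, 15.8125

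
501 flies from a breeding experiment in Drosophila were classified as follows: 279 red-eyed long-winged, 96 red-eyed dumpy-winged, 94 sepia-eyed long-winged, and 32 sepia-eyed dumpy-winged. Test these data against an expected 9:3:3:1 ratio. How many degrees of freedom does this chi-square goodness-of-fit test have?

3

A goodness-of-fit test with 4 phenotype classes has df = 4 − 1 = 3.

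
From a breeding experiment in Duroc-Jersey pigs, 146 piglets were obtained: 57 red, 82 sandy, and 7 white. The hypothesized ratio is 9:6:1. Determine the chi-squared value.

Under the 9:6:1 hypothesis (Σ ratio = 16, N = 146):
  red: 146 × 9/16 = 82.125
  sandy: 146 × 6/16 = 54.75
  white: 146 × 1/16 = 9.125
χ² = Σ (O − E)² / E
  red: (57 − 82.125)² / 82.125 = 7.6866
  sandy: (82 − 54.75)² / 54.75 = 13.5628
  white: (7 − 9.125)² / 9.125 = 0.4949
χ² = 7.6866 + 13.5628 + 0.4949 = 21.7443 ≈ 21.744

21.744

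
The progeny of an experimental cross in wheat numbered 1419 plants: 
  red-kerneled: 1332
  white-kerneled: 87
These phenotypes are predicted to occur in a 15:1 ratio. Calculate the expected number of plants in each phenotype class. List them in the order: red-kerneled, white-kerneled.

Under the 15:1 hypothesis (Σ ratio = 16, N = 1419):
  red-kerneled: 1419 × 15/16 = 1330.3125
  white-kerneled: 1419 × 1/16 = 88.6875

1330.3125, 88.6875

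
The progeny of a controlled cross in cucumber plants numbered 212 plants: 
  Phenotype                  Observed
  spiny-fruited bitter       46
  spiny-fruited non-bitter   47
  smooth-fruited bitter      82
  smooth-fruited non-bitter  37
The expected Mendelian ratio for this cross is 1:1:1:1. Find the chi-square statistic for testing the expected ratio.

Expected counts for N = 212 under a 1:1:1:1 ratio (total parts = 4):
  spiny-fruited bitter: 212 × 1/4 = 53
  spiny-fruited non-bitter: 212 × 1/4 = 53
  smooth-fruited bitter: 212 × 1/4 = 53
  smooth-fruited non-bitter: 212 × 1/4 = 53
χ² = Σ (O − E)² / E
  spiny-fruited bitter: (46 − 53)² / 53 = 0.9245
  spiny-fruited non-bitter: (47 − 53)² / 53 = 0.6792
  smooth-fruited bitter: (82 − 53)² / 53 = 15.8679
  smooth-fruited non-bitter: (37 − 53)² / 53 = 4.8302
χ² = 0.9245 + 0.6792 + 15.8679 + 4.8302 = 22.3018 ≈ 22.302

22.302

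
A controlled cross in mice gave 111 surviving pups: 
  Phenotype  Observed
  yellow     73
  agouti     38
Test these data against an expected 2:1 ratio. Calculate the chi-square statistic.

Total ratio parts = 3. Expected numbers out of 111:
  yellow: 111 × 2/3 = 74
  agouti: 111 × 1/3 = 37
χ² = Σ (O − E)² / E
  yellow: (73 − 74)² / 74 = 0.0135
  agouti: (38 − 37)² / 37 = 0.0270
χ² = 0.0135 + 0.0270 = 0.0405 ≈ 0.041

0.041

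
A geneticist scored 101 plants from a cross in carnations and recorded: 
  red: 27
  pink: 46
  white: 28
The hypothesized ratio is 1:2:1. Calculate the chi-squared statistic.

Total ratio parts = 4. Expected numbers out of 101:
  red: 101 × 1/4 = 25.25
  pink: 101 × 2/4 = 50.5
  white: 101 × 1/4 = 25.25
χ² = Σ (O − E)² / E
  red: (27 − 25.25)² / 25.25 = 0.1213
  pink: (46 − 50.5)² / 50.5 = 0.4010
  white: (28 − 25.25)² / 25.25 = 0.2995
χ² = 0.1213 + 0.4010 + 0.2995 = 0.8218 ≈ 0.822

0.822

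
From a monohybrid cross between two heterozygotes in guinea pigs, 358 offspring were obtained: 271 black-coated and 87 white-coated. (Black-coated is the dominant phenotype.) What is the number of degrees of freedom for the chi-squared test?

1

For a monohybrid cross between heterozygotes with complete dominance, the expected phenotypic ratio is 3:1.
A goodness-of-fit test with 2 phenotype classes has df = 2 − 1 = 1.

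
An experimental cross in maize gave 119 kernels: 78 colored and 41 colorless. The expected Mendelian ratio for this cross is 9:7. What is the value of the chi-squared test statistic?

Under the 9:7 hypothesis (Σ ratio = 16, N = 119):
  colored: 119 × 9/16 = 66.9375
  colorless: 119 × 7/16 = 52.0625
χ² = Σ (O − E)² / E
  colored: (78 − 66.9375)² / 66.9375 = 1.8283
  colorless: (41 − 52.0625)² / 52.0625 = 2.3506
χ² = 1.8283 + 2.3506 = 4.1789 ≈ 4.179

4.179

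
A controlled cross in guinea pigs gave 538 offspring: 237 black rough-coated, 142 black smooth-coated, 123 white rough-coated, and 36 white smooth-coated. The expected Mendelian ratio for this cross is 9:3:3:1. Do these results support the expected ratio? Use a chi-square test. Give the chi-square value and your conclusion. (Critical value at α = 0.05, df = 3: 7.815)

36.017; not consistent

The 9:3:3:1 ratio has 16 parts, so with N = 538 the expected counts are:
  black rough-coated: 538 × 9/16 = 302.625
  black smooth-coated: 538 × 3/16 = 100.875
  white rough-coated: 538 × 3/16 = 100.875
  white smooth-coated: 538 × 1/16 = 33.625
χ² = Σ (O − E)² / E
  black rough-coated: (237 − 302.625)² / 302.625 = 14.2309
  black smooth-coated: (142 − 100.875)² / 100.875 = 16.7660
  white rough-coated: (123 − 100.875)² / 100.875 = 4.8527
  white smooth-coated: (36 − 33.625)² / 33.625 = 0.1678
χ² = 14.2309 + 16.7660 + 4.8527 + 0.1678 = 36.0174 ≈ 36.017
Degrees of freedom = 4 − 1 = 3; critical value at α = 0.05 is 7.815.
Since 36.017 > 7.815, we reject the null hypothesis — the data do not fit the 9:3:3:1 ratio.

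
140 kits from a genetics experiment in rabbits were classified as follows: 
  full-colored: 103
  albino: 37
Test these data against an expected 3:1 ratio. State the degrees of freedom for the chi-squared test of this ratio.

1

A goodness-of-fit test with 2 phenotype classes has df = 2 − 1 = 1.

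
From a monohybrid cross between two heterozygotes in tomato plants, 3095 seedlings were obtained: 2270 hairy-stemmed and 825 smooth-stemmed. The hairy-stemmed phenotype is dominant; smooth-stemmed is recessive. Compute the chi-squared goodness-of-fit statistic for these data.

4.526

For a monohybrid cross between heterozygotes with complete dominance, the expected phenotypic ratio is 3:1.
The 3:1 ratio has 4 parts, so with N = 3095 the expected counts are:
  hairy-stemmed: 3095 × 3/4 = 2321.25
  smooth-stemmed: 3095 × 1/4 = 773.75
χ² = Σ (O − E)² / E
  hairy-stemmed: (2270 − 2321.25)² / 2321.25 = 1.1315
  smooth-stemmed: (825 − 773.75)² / 773.75 = 3.3946
χ² = 1.1315 + 3.3946 = 4.5261 ≈ 4.526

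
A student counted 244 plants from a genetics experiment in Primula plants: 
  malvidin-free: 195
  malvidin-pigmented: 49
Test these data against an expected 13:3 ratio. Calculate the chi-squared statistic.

0.284

The 13:3 ratio has 16 parts, so with N = 244 the expected counts are:
  malvidin-free: 244 × 13/16 = 198.25
  malvidin-pigmented: 244 × 3/16 = 45.75
χ² = Σ (O − E)² / E
  malvidin-free: (195 − 198.25)² / 198.25 = 0.0533
  malvidin-pigmented: (49 − 45.75)² / 45.75 = 0.2309
χ² = 0.0533 + 0.2309 = 0.2842 ≈ 0.284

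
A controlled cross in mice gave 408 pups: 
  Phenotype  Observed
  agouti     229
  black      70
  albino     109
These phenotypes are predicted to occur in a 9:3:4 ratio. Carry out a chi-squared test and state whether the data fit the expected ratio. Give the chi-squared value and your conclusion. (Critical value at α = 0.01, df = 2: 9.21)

1.034; consistent

Expected counts for N = 408 under a 9:3:4 ratio (total parts = 16):
  agouti: 408 × 9/16 = 229.5
  black: 408 × 3/16 = 76.5
  albino: 408 × 4/16 = 102
χ² = Σ (O − E)² / E
  agouti: (229 − 229.5)² / 229.5 = 0.0011
  black: (70 − 76.5)² / 76.5 = 0.5523
  albino: (109 − 102)² / 102 = 0.4804
χ² = 0.0011 + 0.5523 + 0.4804 = 1.0338 ≈ 1.034
Degrees of freedom = 3 − 1 = 2; critical value at α = 0.01 is 9.21.
Since 1.034 < 9.21, we fail to reject the null hypothesis — the data are consistent with the 9:3:4 ratio.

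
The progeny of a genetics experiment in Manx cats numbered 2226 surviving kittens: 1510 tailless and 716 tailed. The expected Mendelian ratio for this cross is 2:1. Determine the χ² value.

1.367

Expected counts for N = 2226 under a 2:1 ratio (total parts = 3):
  tailless: 2226 × 2/3 = 1484
  tailed: 2226 × 1/3 = 742
χ² = Σ (O − E)² / E
  tailless: (1510 − 1484)² / 1484 = 0.4555
  tailed: (716 − 742)² / 742 = 0.9111
χ² = 0.4555 + 0.9111 = 1.3666 ≈ 1.367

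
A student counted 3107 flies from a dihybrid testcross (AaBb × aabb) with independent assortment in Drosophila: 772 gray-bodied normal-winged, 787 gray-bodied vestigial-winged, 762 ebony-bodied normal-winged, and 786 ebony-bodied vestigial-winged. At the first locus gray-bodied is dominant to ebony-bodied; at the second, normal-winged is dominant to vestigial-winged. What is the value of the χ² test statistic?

A dihybrid testcross with independent assortment gives a 1:1:1:1 ratio.
Under the 1:1:1:1 hypothesis (Σ ratio = 4, N = 3107):
  gray-bodied normal-winged: 3107 × 1/4 = 776.75
  gray-bodied vestigial-winged: 3107 × 1/4 = 776.75
  ebony-bodied normal-winged: 3107 × 1/4 = 776.75
  ebony-bodied vestigial-winged: 3107 × 1/4 = 776.75
χ² = Σ (O − E)² / E
  gray-bodied normal-winged: (772 − 776.75)² / 776.75 = 0.0290
  gray-bodied vestigial-winged: (787 − 776.75)² / 776.75 = 0.1353
  ebony-bodied normal-winged: (762 − 776.75)² / 776.75 = 0.2801
  ebony-bodied vestigial-winged: (786 − 776.75)² / 776.75 = 0.1102
χ² = 0.0290 + 0.1353 + 0.2801 + 0.1102 = 0.5546 ≈ 0.555

0.555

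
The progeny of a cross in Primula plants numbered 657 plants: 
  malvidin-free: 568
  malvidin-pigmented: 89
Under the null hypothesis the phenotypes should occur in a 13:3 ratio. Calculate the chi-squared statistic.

11.677

The 13:3 ratio has 16 parts, so with N = 657 the expected counts are:
  malvidin-free: 657 × 13/16 = 533.8125
  malvidin-pigmented: 657 × 3/16 = 123.1875
χ² = Σ (O − E)² / E
  malvidin-free: (568 − 533.8125)² / 533.8125 = 2.1895
  malvidin-pigmented: (89 − 123.1875)² / 123.1875 = 9.4879
χ² = 2.1895 + 9.4879 = 11.6774 ≈ 11.677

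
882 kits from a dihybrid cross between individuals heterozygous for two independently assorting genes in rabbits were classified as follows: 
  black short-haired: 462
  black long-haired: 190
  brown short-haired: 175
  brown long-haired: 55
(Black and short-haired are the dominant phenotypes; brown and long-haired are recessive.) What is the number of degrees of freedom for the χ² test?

3

A dihybrid F₂ with independent assortment and complete dominance at both loci gives a 9:3:3:1 phenotypic ratio.
A goodness-of-fit test with 4 phenotype classes has df = 4 − 1 = 3.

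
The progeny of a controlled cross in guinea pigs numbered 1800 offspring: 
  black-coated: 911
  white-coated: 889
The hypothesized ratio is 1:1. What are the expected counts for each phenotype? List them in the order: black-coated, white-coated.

Total ratio parts = 2. Expected numbers out of 1800:
  black-coated: 1800 × 1/2 = 900
  white-coated: 1800 × 1/2 = 900

900, 900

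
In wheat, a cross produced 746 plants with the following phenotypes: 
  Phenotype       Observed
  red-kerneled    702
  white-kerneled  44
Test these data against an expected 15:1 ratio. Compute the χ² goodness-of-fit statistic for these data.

0.158

Total ratio parts = 16. Expected numbers out of 746:
  red-kerneled: 746 × 15/16 = 699.375
  white-kerneled: 746 × 1/16 = 46.625
χ² = Σ (O − E)² / E
  red-kerneled: (702 − 699.375)² / 699.375 = 0.0099
  white-kerneled: (44 − 46.625)² / 46.625 = 0.1478
χ² = 0.0099 + 0.1478 = 0.1577 ≈ 0.158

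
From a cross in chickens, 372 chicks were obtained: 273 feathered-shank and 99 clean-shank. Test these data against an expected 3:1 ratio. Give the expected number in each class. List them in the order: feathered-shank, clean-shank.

Expected counts for N = 372 under a 3:1 ratio (total parts = 4):
  feathered-shank: 372 × 3/4 = 279
  clean-shank: 372 × 1/4 = 93

279, 93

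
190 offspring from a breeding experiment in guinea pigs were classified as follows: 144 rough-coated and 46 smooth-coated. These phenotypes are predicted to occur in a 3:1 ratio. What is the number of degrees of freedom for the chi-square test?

A goodness-of-fit test with 2 phenotype classes has df = 2 − 1 = 1.

1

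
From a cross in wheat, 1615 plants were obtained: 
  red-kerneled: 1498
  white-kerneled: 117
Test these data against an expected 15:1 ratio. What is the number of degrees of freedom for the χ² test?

1

A goodness-of-fit test with 2 phenotype classes has df = 2 − 1 = 1.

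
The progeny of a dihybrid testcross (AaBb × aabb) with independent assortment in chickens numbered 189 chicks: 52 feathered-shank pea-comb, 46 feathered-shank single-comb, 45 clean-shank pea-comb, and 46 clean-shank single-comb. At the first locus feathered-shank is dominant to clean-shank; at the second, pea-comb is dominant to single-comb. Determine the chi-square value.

A dihybrid testcross with independent assortment gives a 1:1:1:1 ratio.
Under the 1:1:1:1 hypothesis (Σ ratio = 4, N = 189):
  feathered-shank pea-comb: 189 × 1/4 = 47.25
  feathered-shank single-comb: 189 × 1/4 = 47.25
  clean-shank pea-comb: 189 × 1/4 = 47.25
  clean-shank single-comb: 189 × 1/4 = 47.25
χ² = Σ (O − E)² / E
  feathered-shank pea-comb: (52 − 47.25)² / 47.25 = 0.4775
  feathered-shank single-comb: (46 − 47.25)² / 47.25 = 0.0331
  clean-shank pea-comb: (45 − 47.25)² / 47.25 = 0.1071
  clean-shank single-comb: (46 − 47.25)² / 47.25 = 0.0331
χ² = 0.4775 + 0.0331 + 0.1071 + 0.0331 = 0.6508 ≈ 0.651

0.651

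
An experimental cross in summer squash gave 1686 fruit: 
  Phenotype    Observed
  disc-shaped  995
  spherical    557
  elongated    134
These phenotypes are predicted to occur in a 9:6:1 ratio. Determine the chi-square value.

19.024

Expected counts for N = 1686 under a 9:6:1 ratio (total parts = 16):
  disc-shaped: 1686 × 9/16 = 948.375
  spherical: 1686 × 6/16 = 632.25
  elongated: 1686 × 1/16 = 105.375
χ² = Σ (O − E)² / E
  disc-shaped: (995 − 948.375)² / 948.375 = 2.2922
  spherical: (557 − 632.25)² / 632.25 = 8.9562
  elongated: (134 − 105.375)² / 105.375 = 7.7759
χ² = 2.2922 + 8.9562 + 7.7759 = 19.0243 ≈ 19.024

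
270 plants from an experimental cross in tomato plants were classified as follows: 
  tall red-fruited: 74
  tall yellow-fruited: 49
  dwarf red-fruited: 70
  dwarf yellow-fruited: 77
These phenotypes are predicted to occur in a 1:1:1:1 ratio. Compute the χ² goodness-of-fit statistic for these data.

7.126

The 1:1:1:1 ratio has 4 parts, so with N = 270 the expected counts are:
  tall red-fruited: 270 × 1/4 = 67.5
  tall yellow-fruited: 270 × 1/4 = 67.5
  dwarf red-fruited: 270 × 1/4 = 67.5
  dwarf yellow-fruited: 270 × 1/4 = 67.5
χ² = Σ (O − E)² / E
  tall red-fruited: (74 − 67.5)² / 67.5 = 0.6259
  tall yellow-fruited: (49 − 67.5)² / 67.5 = 5.0704
  dwarf red-fruited: (70 − 67.5)² / 67.5 = 0.0926
  dwarf yellow-fruited: (77 − 67.5)² / 67.5 = 1.3370
χ² = 0.6259 + 5.0704 + 0.0926 + 1.3370 = 7.1259 ≈ 7.126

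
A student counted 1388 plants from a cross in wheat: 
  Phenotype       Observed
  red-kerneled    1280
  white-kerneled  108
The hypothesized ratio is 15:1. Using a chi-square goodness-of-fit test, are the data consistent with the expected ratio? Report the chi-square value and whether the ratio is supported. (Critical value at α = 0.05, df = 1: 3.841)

Expected counts for N = 1388 under a 15:1 ratio (total parts = 16):
  red-kerneled: 1388 × 15/16 = 1301.25
  white-kerneled: 1388 × 1/16 = 86.75
χ² = Σ (O − E)² / E
  red-kerneled: (1280 − 1301.25)² / 1301.25 = 0.3470
  white-kerneled: (108 − 86.75)² / 86.75 = 5.2053
χ² = 0.3470 + 5.2053 = 5.5523 ≈ 5.552
Degrees of freedom = 2 − 1 = 1; critical value at α = 0.05 is 3.841.
Since 5.552 > 3.841, we reject the null hypothesis — the data do not fit the 15:1 ratio.

5.552; not consistent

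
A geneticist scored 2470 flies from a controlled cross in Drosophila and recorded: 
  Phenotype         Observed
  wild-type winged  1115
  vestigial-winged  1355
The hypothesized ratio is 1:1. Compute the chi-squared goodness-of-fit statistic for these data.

23.320

The 1:1 ratio has 2 parts, so with N = 2470 the expected counts are:
  wild-type winged: 2470 × 1/2 = 1235
  vestigial-winged: 2470 × 1/2 = 1235
χ² = Σ (O − E)² / E
  wild-type winged: (1115 − 1235)² / 1235 = 11.6599
  vestigial-winged: (1355 − 1235)² / 1235 = 11.6599
χ² = 11.6599 + 11.6599 = 23.3198 ≈ 23.320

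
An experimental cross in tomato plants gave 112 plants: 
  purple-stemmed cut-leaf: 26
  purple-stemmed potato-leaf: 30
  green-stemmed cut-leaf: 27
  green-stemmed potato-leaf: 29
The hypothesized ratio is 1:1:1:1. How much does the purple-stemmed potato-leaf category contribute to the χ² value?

The 1:1:1:1 ratio has 4 parts, so with N = 112 the expected counts are:
  purple-stemmed cut-leaf: 112 × 1/4 = 28
  purple-stemmed potato-leaf: 112 × 1/4 = 28
  green-stemmed cut-leaf: 112 × 1/4 = 28
  green-stemmed potato-leaf: 112 × 1/4 = 28
Contribution of purple-stemmed potato-leaf: (30 − 28)² / 28 = 0.1429

0.143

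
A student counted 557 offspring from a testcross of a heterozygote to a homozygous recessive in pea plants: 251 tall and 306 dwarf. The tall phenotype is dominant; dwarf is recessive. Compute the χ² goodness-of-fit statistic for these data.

5.431

A testcross of a heterozygote (Aa × aa) gives a 1:1 phenotypic ratio.
The 1:1 ratio has 2 parts, so with N = 557 the expected counts are:
  tall: 557 × 1/2 = 278.5
  dwarf: 557 × 1/2 = 278.5
χ² = Σ (O − E)² / E
  tall: (251 − 278.5)² / 278.5 = 2.7154
  dwarf: (306 − 278.5)² / 278.5 = 2.7154
χ² = 2.7154 + 2.7154 = 5.4308 ≈ 5.431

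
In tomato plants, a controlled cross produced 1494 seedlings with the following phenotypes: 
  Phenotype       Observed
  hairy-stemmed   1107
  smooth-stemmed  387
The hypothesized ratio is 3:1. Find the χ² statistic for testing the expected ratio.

Expected counts for N = 1494 under a 3:1 ratio (total parts = 4):
  hairy-stemmed: 1494 × 3/4 = 1120.5
  smooth-stemmed: 1494 × 1/4 = 373.5
χ² = Σ (O − E)² / E
  hairy-stemmed: (1107 − 1120.5)² / 1120.5 = 0.1627
  smooth-stemmed: (387 − 373.5)² / 373.5 = 0.4880
χ² = 0.1627 + 0.4880 = 0.6507 ≈ 0.651

0.651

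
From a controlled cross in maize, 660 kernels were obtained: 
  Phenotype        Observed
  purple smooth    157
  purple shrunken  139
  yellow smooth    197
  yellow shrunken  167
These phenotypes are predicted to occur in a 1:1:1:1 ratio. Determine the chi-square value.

Total ratio parts = 4. Expected numbers out of 660:
  purple smooth: 660 × 1/4 = 165
  purple shrunken: 660 × 1/4 = 165
  yellow smooth: 660 × 1/4 = 165
  yellow shrunken: 660 × 1/4 = 165
χ² = Σ (O − E)² / E
  purple smooth: (157 − 165)² / 165 = 0.3879
  purple shrunken: (139 − 165)² / 165 = 4.0970
  yellow smooth: (197 − 165)² / 165 = 6.2061
  yellow shrunken: (167 − 165)² / 165 = 0.0242
χ² = 0.3879 + 4.0970 + 6.2061 + 0.0242 = 10.7152 ≈ 10.715

10.715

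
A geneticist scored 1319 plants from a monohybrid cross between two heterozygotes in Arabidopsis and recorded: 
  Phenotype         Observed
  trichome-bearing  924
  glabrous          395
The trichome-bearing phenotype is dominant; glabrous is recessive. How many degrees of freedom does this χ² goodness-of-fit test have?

For a monohybrid cross between heterozygotes with complete dominance, the expected phenotypic ratio is 3:1.
A goodness-of-fit test with 2 phenotype classes has df = 2 − 1 = 1.

1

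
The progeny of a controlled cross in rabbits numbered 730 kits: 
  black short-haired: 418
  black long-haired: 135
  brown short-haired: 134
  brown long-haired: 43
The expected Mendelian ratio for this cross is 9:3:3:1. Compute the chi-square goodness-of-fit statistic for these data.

The 9:3:3:1 ratio has 16 parts, so with N = 730 the expected counts are:
  black short-haired: 730 × 9/16 = 410.625
  black long-haired: 730 × 3/16 = 136.875
  brown short-haired: 730 × 3/16 = 136.875
  brown long-haired: 730 × 1/16 = 45.625
χ² = Σ (O − E)² / E
  black short-haired: (418 − 410.625)² / 410.625 = 0.1325
  black long-haired: (135 − 136.875)² / 136.875 = 0.0257
  brown short-haired: (134 − 136.875)² / 136.875 = 0.0604
  brown long-haired: (43 − 45.625)² / 45.625 = 0.1510
χ² = 0.1325 + 0.0257 + 0.0604 + 0.1510 = 0.3696 ≈ 0.370

0.370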